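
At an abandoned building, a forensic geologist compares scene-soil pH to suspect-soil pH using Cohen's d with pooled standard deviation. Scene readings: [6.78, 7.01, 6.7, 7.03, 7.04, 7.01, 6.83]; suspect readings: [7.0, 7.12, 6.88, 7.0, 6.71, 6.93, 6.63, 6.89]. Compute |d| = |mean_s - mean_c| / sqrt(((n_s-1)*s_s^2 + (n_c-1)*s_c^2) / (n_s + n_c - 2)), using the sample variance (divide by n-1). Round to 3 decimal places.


Pooled-variance Cohen's d for soil pH comparison:
Scene mean = 48.4 / 7 = 6.914286
Suspect mean = 55.16 / 8 = 6.895
Scene sample variance s_s^2 = 0.019762
Suspect sample variance s_c^2 = 0.025514
Pooled variance = ((n_s-1)*s_s^2 + (n_c-1)*s_c^2) / (n_s + n_c - 2) = 0.022859
Pooled SD = sqrt(0.022859) = 0.151192
Mean difference = 0.019286
|d| = |0.019286| / 0.151192 = 0.128

0.128


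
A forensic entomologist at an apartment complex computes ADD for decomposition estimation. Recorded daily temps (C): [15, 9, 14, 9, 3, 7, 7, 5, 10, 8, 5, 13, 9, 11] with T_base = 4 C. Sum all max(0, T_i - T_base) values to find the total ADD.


Computing ADD day by day:
Day 1: max(0, 15 - 4) = 11
Day 2: max(0, 9 - 4) = 5
Day 3: max(0, 14 - 4) = 10
Day 4: max(0, 9 - 4) = 5
Day 5: max(0, 3 - 4) = 0
Day 6: max(0, 7 - 4) = 3
Day 7: max(0, 7 - 4) = 3
Day 8: max(0, 5 - 4) = 1
Day 9: max(0, 10 - 4) = 6
Day 10: max(0, 8 - 4) = 4
Day 11: max(0, 5 - 4) = 1
Day 12: max(0, 13 - 4) = 9
Day 13: max(0, 9 - 4) = 5
Day 14: max(0, 11 - 4) = 7
Total ADD = 70

70


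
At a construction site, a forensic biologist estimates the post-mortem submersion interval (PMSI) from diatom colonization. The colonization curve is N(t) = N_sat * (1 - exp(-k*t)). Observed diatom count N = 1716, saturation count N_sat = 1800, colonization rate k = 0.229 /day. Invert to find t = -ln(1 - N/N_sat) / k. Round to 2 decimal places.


PMSI from diatom colonization curve:
N / N_sat = 1716 / 1800 = 0.953333
1 - N/N_sat = 0.046667
ln(1 - N/N_sat) = -3.064718
t = -ln(1 - N/N_sat) / k = -(-3.064718) / 0.229 = 13.38 days

13.38


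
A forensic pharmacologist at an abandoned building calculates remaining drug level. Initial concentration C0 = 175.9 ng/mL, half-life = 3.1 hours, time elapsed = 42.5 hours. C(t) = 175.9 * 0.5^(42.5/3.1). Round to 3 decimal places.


Drug concentration decay:
Number of half-lives = t / t_half = 42.5 / 3.1 = 13.709677
Decay factor = 0.5^13.709677 = 0.00007464
C(t) = 175.9 * 0.00007464 = 0.013 ng/mL

0.013


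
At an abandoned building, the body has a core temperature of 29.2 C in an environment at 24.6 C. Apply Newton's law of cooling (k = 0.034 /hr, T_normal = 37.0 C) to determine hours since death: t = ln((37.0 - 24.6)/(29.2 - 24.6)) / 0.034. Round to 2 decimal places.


Using Newton's law of cooling:
t = ln((T_normal - T_ambient) / (T_body - T_ambient)) / k
T_normal - T_ambient = 12.4
T_body - T_ambient = 4.6
Ratio = 2.695652
ln(ratio) = 0.99164
t = 0.99164 / 0.034 = 29.17 hours

29.17


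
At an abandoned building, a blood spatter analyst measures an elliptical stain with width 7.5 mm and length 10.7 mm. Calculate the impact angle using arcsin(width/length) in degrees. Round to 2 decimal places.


Blood spatter impact angle calculation:
width / length = 7.5 / 10.7 = 0.700935
angle = arcsin(0.700935)
angle = 44.50 degrees

44.50


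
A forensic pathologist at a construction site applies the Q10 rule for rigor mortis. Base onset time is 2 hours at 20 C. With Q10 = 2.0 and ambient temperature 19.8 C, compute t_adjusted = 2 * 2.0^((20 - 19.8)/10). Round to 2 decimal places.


Rigor mortis time adjustment:
Exponent = (T_ref - T_actual) / 10 = (20 - 19.8) / 10 = 0.02
Q10 factor = 2.0^0.02 = 1.01396
t_adjusted = 2 * 1.01396 = 2.03 hours

2.03


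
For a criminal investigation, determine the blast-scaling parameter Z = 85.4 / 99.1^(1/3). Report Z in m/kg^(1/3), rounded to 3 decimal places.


Scaled distance calculation:
W^(1/3) = 99.1^(1/3) = 4.627622
Z = R / W^(1/3) = 85.4 / 4.627622
Z = 18.454 m/kg^(1/3)

18.454


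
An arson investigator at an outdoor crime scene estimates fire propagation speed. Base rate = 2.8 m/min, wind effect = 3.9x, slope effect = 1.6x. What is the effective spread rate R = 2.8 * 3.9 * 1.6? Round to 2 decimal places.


Fire spread rate calculation:
R = R0 * wind_factor * slope_factor
= 2.8 * 3.9 * 1.6
= 10.92 * 1.6
= 17.47 m/min

17.47


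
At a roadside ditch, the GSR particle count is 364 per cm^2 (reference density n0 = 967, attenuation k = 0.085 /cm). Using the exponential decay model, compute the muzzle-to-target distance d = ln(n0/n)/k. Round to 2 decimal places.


GSR distance calculation:
n0/n = 967 / 364 = 2.656593
ln(n0/n) = 0.977044
d = 0.977044 / 0.085 = 11.49 cm

11.49


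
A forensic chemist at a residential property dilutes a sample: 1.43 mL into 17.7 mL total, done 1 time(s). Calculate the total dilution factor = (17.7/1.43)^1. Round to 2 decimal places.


Dilution factor calculation:
Single dilution = V_total / V_sample = 17.7 / 1.43 ≈ 12.377622
Number of dilutions = 1
Total DF = (17.7 / 1.43)^1 (full precision, rounded at the end) = 12.38

12.38


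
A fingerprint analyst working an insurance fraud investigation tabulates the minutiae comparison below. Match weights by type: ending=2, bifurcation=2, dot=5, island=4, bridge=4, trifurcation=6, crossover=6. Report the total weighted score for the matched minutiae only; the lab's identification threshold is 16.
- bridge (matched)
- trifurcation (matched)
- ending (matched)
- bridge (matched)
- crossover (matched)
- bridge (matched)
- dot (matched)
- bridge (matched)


Weighted minutiae match score:
  bridge: matched, +4 (running total 4)
  trifurcation: matched, +6 (running total 10)
  ending: matched, +2 (running total 12)
  bridge: matched, +4 (running total 16)
  crossover: matched, +6 (running total 22)
  bridge: matched, +4 (running total 26)
  dot: matched, +5 (running total 31)
  bridge: matched, +4 (running total 35)
Total score = 35
Threshold = 16; verdict = identification

35


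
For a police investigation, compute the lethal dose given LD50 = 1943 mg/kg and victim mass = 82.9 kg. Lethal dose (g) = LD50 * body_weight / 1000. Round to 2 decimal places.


Lethal dose calculation:
Lethal dose = LD50 * body_weight / 1000
= 1943 * 82.9 / 1000
= 161074.7 / 1000
= 161.07 g

161.07


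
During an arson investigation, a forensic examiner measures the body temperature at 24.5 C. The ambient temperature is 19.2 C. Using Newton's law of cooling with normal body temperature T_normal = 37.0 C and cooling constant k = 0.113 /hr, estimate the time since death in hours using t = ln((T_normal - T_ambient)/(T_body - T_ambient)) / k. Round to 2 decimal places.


Using Newton's law of cooling:
t = ln((T_normal - T_ambient) / (T_body - T_ambient)) / k
T_normal - T_ambient = 17.8
T_body - T_ambient = 5.3
Ratio = 3.358491
ln(ratio) = 1.211492
t = 1.211492 / 0.113 = 10.72 hours

10.72


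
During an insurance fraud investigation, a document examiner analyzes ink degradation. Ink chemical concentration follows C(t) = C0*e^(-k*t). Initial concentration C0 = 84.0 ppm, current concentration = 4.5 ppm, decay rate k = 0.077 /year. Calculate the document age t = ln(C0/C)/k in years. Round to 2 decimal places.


Document age estimation:
C0/C = 84.0 / 4.5 = 18.666667
ln(C0/C) = 2.926739
t = 2.926739 / 0.077 = 38.01 years

38.01


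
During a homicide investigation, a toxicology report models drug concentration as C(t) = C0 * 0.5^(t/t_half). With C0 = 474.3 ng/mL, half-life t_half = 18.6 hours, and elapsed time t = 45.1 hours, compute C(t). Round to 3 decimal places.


Drug concentration decay:
Number of half-lives = t / t_half = 45.1 / 18.6 = 2.424731
Decay factor = 0.5^2.424731 = 0.18624441
C(t) = 474.3 * 0.18624441 = 88.336 ng/mL

88.336


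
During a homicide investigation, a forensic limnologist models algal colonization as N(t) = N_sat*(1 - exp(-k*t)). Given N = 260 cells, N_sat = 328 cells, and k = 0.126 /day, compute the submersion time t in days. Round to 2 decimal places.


PMSI from diatom colonization curve:
N / N_sat = 260 / 328 = 0.792683
1 - N/N_sat = 0.207317
ln(1 - N/N_sat) = -1.573506
t = -ln(1 - N/N_sat) / k = -(-1.573506) / 0.126 = 12.49 days

12.49


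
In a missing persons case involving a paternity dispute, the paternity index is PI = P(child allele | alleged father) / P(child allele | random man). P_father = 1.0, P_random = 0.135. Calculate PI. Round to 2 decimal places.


Paternity Index calculation:
PI = P(allele|father) / P(allele|random)
PI = 1.0 / 0.135
PI = 7.41

7.41


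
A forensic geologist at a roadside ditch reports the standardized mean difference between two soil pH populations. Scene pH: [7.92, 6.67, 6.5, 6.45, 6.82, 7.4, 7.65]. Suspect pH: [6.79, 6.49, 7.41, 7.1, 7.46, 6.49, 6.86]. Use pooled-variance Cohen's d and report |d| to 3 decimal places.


Pooled-variance Cohen's d for soil pH comparison:
Scene mean = 49.41 / 7 = 7.058571
Suspect mean = 48.6 / 7 = 6.942857
Scene sample variance s_s^2 = 0.349781
Suspect sample variance s_c^2 = 0.158457
Pooled variance = ((n_s-1)*s_s^2 + (n_c-1)*s_c^2) / (n_s + n_c - 2) = 0.254119
Pooled SD = sqrt(0.254119) = 0.504102
Mean difference = 0.115714
|d| = |0.115714| / 0.504102 = 0.230

0.230


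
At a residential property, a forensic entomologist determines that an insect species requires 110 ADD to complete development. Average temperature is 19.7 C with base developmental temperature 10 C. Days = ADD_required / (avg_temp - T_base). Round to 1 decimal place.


Insect development time:
Effective temperature = avg_temp - T_base = 19.7 - 10 = 9.7 C
Days = ADD / effective_temp = 110 / 9.7 = 11.3 days

11.3


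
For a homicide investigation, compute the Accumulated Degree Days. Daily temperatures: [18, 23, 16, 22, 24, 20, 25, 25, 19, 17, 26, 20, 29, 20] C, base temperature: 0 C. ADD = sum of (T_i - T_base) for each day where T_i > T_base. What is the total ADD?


Computing ADD day by day:
Day 1: max(0, 18 - 0) = 18
Day 2: max(0, 23 - 0) = 23
Day 3: max(0, 16 - 0) = 16
Day 4: max(0, 22 - 0) = 22
Day 5: max(0, 24 - 0) = 24
Day 6: max(0, 20 - 0) = 20
Day 7: max(0, 25 - 0) = 25
Day 8: max(0, 25 - 0) = 25
Day 9: max(0, 19 - 0) = 19
Day 10: max(0, 17 - 0) = 17
Day 11: max(0, 26 - 0) = 26
Day 12: max(0, 20 - 0) = 20
Day 13: max(0, 29 - 0) = 29
Day 14: max(0, 20 - 0) = 20
Total ADD = 304

304


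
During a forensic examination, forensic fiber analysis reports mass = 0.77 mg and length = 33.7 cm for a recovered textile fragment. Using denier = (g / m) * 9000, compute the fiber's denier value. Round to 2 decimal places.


Denier calculation:
Mass in grams = 0.77 mg / 1000 = 0.00077 g
Length in meters = 33.7 cm / 100 = 0.337 m
Linear density = mass / length = 0.00077 / 0.337 = 0.00228487 g/m
Denier = (g/m) * 9000 = 0.00228487 * 9000 = 20.56

20.56


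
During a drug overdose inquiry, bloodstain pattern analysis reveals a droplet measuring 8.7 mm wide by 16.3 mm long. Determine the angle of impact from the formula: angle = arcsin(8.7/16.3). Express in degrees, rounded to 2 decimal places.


Blood spatter impact angle calculation:
width / length = 8.7 / 16.3 = 0.533742
angle = arcsin(0.533742)
angle = 32.26 degrees

32.26


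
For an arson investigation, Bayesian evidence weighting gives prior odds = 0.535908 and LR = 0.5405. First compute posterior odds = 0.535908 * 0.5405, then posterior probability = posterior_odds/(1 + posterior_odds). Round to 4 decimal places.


Bayesian evidence evaluation:
Posterior odds = prior_odds * LR = 0.535908 * 0.5405 = 0.2896583
Posterior probability = posterior_odds / (1 + posterior_odds)
= 0.2896583 / (1 + 0.2896583)
= 0.2896583 / 1.2896583
= 0.2246

0.2246


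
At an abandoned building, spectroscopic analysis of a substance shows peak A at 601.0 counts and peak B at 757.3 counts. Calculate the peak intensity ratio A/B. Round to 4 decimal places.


Spectral peak ratio:
Peak A = 601.0 counts
Peak B = 757.3 counts
Ratio = 601.0 / 757.3 = 0.7936

0.7936


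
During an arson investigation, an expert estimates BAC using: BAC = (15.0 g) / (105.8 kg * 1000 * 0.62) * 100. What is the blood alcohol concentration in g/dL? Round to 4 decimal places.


Applying the Widmark formula:
BAC = (dose_g / (body_wt * 1000 * r)) * 100
Denominator = 105.8 * 1000 * 0.62 = 65596
BAC = (15.0 / 65596) * 100
BAC = 0.0229 g/dL

0.0229


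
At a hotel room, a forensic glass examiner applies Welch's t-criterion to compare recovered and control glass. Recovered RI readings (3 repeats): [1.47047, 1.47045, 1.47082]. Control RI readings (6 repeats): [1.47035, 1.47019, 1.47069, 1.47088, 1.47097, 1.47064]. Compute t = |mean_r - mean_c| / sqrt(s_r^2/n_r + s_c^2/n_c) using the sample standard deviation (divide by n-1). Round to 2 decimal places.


Welch's t-criterion for glass RI comparison:
Recovered mean = sum / n_r = 4.41174 / 3 = 1.47058
Control mean = sum / n_c = 8.82372 / 6 = 1.47062
Recovered sample variance s_r^2 = 4.33e-08
Control sample variance s_c^2 = 9.064e-08
Welch SE (unpooled) = sqrt(s_r^2/n_r + s_c^2/n_c) = sqrt(1.44333e-08 + 1.51067e-08) = sqrt(2.954e-08) = 0.000171872
|mean_r - mean_c| = 4e-05
t = 4e-05 / 0.000171872 = 0.23

0.23


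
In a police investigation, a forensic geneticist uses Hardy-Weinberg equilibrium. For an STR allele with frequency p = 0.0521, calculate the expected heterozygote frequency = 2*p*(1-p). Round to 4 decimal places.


Hardy-Weinberg heterozygote frequency:
q = 1 - p = 1 - 0.0521 = 0.9479
2pq = 2 * 0.0521 * 0.9479 = 0.0988

0.0988


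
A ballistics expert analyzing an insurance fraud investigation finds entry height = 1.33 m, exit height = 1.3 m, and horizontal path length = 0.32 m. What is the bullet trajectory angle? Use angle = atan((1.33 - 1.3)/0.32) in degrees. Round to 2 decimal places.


Bullet trajectory angle:
Height difference = 1.33 - 1.3 = 0.03 m
angle = atan(0.03 / 0.32)
angle = atan(0.09375)
angle = 5.36 degrees

5.36


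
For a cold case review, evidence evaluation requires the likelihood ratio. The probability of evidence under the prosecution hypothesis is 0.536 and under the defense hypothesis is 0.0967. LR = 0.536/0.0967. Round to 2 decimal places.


Likelihood ratio calculation:
LR = P(E|Hp) / P(E|Hd)
LR = 0.536 / 0.0967
LR = 5.54

5.54


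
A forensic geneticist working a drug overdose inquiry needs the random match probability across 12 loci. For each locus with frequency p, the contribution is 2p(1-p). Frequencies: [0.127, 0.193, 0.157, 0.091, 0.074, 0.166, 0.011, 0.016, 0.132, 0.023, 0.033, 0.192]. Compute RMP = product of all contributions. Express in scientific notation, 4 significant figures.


Computing RMP for 12 loci:
Locus 1: 2 * 0.127 * 0.873 = 0.221742
Locus 2: 2 * 0.193 * 0.807 = 0.311502
Locus 3: 2 * 0.157 * 0.843 = 0.264702
Locus 4: 2 * 0.091 * 0.909 = 0.165438
Locus 5: 2 * 0.074 * 0.926 = 0.137048
Locus 6: 2 * 0.166 * 0.834 = 0.276888
Locus 7: 2 * 0.011 * 0.989 = 0.021758
Locus 8: 2 * 0.016 * 0.984 = 0.031488
Locus 9: 2 * 0.132 * 0.868 = 0.229152
Locus 10: 2 * 0.023 * 0.977 = 0.044942
Locus 11: 2 * 0.033 * 0.967 = 0.063822
Locus 12: 2 * 0.192 * 0.808 = 0.310272
RMP = 1.604e-11

1.604e-11


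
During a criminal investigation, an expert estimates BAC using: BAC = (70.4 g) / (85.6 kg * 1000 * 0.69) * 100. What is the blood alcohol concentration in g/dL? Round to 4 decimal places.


Applying the Widmark formula:
BAC = (dose_g / (body_wt * 1000 * r)) * 100
Denominator = 85.6 * 1000 * 0.69 = 59064
BAC = (70.4 / 59064) * 100
BAC = 0.1192 g/dL

0.1192


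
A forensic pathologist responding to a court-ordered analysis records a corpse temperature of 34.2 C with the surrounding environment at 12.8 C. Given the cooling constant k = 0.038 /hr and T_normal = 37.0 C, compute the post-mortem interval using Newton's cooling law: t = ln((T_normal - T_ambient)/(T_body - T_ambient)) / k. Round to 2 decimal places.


Using Newton's law of cooling:
t = ln((T_normal - T_ambient) / (T_body - T_ambient)) / k
T_normal - T_ambient = 24.2
T_body - T_ambient = 21.4
Ratio = 1.130841
ln(ratio) = 0.122962
t = 0.122962 / 0.038 = 3.24 hours

3.24


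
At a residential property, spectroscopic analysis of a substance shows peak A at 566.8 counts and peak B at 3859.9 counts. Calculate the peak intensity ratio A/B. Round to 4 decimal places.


Spectral peak ratio:
Peak A = 566.8 counts
Peak B = 3859.9 counts
Ratio = 566.8 / 3859.9 = 0.1468

0.1468


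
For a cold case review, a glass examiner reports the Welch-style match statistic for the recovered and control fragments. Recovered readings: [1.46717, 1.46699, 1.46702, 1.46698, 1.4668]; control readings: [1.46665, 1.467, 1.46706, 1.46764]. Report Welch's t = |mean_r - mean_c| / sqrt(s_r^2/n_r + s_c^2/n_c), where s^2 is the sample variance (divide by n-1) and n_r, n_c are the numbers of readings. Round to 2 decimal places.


Welch's t-criterion for glass RI comparison:
Recovered mean = sum / n_r = 7.33496 / 5 = 1.466992
Control mean = sum / n_c = 5.86835 / 4 = 1.4670875
Recovered sample variance s_r^2 = 1.737e-08
Control sample variance s_c^2 = 1.68358e-07
Welch SE (unpooled) = sqrt(s_r^2/n_r + s_c^2/n_c) = sqrt(3.474e-09 + 4.20896e-08) = sqrt(4.55636e-08) = 0.000213456
|mean_r - mean_c| = 9.55e-05
t = 9.55e-05 / 0.000213456 = 0.45

0.45


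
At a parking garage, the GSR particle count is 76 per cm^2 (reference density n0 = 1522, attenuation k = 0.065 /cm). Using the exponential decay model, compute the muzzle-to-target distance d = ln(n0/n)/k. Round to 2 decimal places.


GSR distance calculation:
n0/n = 1522 / 76 = 20.026316
ln(n0/n) = 2.997047
d = 2.997047 / 0.065 = 46.11 cm

46.11


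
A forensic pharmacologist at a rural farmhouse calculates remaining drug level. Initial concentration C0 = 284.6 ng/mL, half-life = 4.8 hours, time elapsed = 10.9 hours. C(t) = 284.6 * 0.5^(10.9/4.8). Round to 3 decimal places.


Drug concentration decay:
Number of half-lives = t / t_half = 10.9 / 4.8 = 2.270833
Decay factor = 0.5^2.270833 = 0.20721021
C(t) = 284.6 * 0.20721021 = 58.972 ng/mL

58.972


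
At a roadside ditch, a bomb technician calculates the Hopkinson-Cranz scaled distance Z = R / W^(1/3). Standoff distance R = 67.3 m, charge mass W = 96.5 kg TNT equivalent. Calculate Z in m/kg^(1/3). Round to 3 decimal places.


Scaled distance calculation:
W^(1/3) = 96.5^(1/3) = 4.586793
Z = R / W^(1/3) = 67.3 / 4.586793
Z = 14.673 m/kg^(1/3)

14.673


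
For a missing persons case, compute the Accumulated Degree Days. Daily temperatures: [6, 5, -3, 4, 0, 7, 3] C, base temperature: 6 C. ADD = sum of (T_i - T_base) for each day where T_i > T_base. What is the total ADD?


Computing ADD day by day:
Day 1: max(0, 6 - 6) = 0
Day 2: max(0, 5 - 6) = 0
Day 3: max(0, -3 - 6) = 0
Day 4: max(0, 4 - 6) = 0
Day 5: max(0, 0 - 6) = 0
Day 6: max(0, 7 - 6) = 1
Day 7: max(0, 3 - 6) = 0
Total ADD = 1

1


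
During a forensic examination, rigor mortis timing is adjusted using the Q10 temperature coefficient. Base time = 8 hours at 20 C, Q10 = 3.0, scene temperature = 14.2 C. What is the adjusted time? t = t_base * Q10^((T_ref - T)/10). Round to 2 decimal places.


Rigor mortis time adjustment:
Exponent = (T_ref - T_actual) / 10 = (20 - 14.2) / 10 = 0.58
Q10 factor = 3.0^0.58 = 1.89117
t_adjusted = 8 * 1.89117 = 15.13 hours

15.13


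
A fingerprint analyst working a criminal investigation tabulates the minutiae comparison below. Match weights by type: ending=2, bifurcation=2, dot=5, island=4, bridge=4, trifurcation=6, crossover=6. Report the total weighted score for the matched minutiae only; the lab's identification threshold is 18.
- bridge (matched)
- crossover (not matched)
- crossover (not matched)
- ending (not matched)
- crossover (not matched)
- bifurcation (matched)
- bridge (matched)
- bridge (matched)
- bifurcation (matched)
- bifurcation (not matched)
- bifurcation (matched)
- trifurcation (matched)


Weighted minutiae match score:
  bridge: matched, +4 (running total 4)
  crossover: not matched, +0
  crossover: not matched, +0
  ending: not matched, +0
  crossover: not matched, +0
  bifurcation: matched, +2 (running total 6)
  bridge: matched, +4 (running total 10)
  bridge: matched, +4 (running total 14)
  bifurcation: matched, +2 (running total 16)
  bifurcation: not matched, +0
  bifurcation: matched, +2 (running total 18)
  trifurcation: matched, +6 (running total 24)
Total score = 24
Threshold = 18; verdict = identification

24


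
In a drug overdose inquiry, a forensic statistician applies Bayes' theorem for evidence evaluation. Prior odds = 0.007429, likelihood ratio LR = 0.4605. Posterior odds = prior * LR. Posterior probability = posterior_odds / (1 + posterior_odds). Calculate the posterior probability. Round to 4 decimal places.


Bayesian evidence evaluation:
Posterior odds = prior_odds * LR = 0.007429 * 0.4605 = 0.003421054
Posterior probability = posterior_odds / (1 + posterior_odds)
= 0.003421054 / (1 + 0.003421054)
= 0.003421054 / 1.003421054
= 0.0034

0.0034


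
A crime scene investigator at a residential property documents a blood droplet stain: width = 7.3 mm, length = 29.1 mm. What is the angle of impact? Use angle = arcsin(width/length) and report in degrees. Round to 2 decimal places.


Blood spatter impact angle calculation:
width / length = 7.3 / 29.1 = 0.250859
angle = arcsin(0.250859)
angle = 14.53 degrees

14.53


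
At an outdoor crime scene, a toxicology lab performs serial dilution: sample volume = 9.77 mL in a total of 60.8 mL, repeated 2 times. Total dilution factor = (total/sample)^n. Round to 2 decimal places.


Dilution factor calculation:
Single dilution = V_total / V_sample = 60.8 / 9.77 ≈ 6.223132
Number of dilutions = 2
Total DF = (60.8 / 9.77)^2 (full precision, rounded at the end) = 38.73

38.73


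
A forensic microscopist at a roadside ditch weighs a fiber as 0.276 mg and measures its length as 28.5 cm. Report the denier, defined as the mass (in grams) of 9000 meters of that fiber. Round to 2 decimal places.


Denier calculation:
Mass in grams = 0.276 mg / 1000 = 0.000276 g
Length in meters = 28.5 cm / 100 = 0.285 m
Linear density = mass / length = 0.000276 / 0.285 = 0.00096842 g/m
Denier = (g/m) * 9000 = 0.00096842 * 9000 = 8.72

8.72


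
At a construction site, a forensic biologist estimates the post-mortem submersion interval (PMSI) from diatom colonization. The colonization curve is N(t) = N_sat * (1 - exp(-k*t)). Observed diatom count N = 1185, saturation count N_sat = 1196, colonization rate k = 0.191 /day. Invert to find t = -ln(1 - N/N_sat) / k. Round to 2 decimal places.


PMSI from diatom colonization curve:
N / N_sat = 1185 / 1196 = 0.990803
1 - N/N_sat = 0.009197
ln(1 - N/N_sat) = -4.688878
t = -ln(1 - N/N_sat) / k = -(-4.688878) / 0.191 = 24.55 days

24.55


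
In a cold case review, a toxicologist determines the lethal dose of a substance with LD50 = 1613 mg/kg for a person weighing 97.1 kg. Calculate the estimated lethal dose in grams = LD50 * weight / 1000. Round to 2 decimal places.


Lethal dose calculation:
Lethal dose = LD50 * body_weight / 1000
= 1613 * 97.1 / 1000
= 156622.3 / 1000
= 156.62 g

156.62


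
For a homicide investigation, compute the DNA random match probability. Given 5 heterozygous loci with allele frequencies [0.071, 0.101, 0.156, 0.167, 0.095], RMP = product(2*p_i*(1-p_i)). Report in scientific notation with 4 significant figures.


Computing RMP for 5 loci:
Locus 1: 2 * 0.071 * 0.929 = 0.131918
Locus 2: 2 * 0.101 * 0.899 = 0.181598
Locus 3: 2 * 0.156 * 0.844 = 0.263328
Locus 4: 2 * 0.167 * 0.833 = 0.278222
Locus 5: 2 * 0.095 * 0.905 = 0.17195
RMP = 3.018e-04

3.018e-04


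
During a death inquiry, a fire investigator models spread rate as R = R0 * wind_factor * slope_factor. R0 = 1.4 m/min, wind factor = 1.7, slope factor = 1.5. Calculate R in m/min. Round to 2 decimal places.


Fire spread rate calculation:
R = R0 * wind_factor * slope_factor
= 1.4 * 1.7 * 1.5
= 2.38 * 1.5
= 3.57 m/min

3.57


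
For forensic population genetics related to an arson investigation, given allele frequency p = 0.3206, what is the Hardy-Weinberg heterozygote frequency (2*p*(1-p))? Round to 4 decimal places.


Hardy-Weinberg heterozygote frequency:
q = 1 - p = 1 - 0.3206 = 0.6794
2pq = 2 * 0.3206 * 0.6794 = 0.4356

0.4356


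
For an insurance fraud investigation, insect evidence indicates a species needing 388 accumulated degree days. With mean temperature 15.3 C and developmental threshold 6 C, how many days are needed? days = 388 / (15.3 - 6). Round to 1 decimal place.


Insect development time:
Effective temperature = avg_temp - T_base = 15.3 - 6 = 9.3 C
Days = ADD / effective_temp = 388 / 9.3 = 41.7 days

41.7


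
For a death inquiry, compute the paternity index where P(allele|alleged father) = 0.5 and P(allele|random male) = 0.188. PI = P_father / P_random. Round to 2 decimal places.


Paternity Index calculation:
PI = P(allele|father) / P(allele|random)
PI = 0.5 / 0.188
PI = 2.66

2.66


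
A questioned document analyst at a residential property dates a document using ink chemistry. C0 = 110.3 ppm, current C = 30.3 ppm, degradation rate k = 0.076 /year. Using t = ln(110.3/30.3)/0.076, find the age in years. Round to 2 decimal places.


Document age estimation:
C0/C = 110.3 / 30.3 = 3.640264
ln(C0/C) = 1.292056
t = 1.292056 / 0.076 = 17.00 years

17.00


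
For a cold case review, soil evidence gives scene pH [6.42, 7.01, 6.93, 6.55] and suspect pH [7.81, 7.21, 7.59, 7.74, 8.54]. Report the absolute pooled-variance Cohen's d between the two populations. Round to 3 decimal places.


Pooled-variance Cohen's d for soil pH comparison:
Scene mean = 26.91 / 4 = 6.7275
Suspect mean = 38.89 / 5 = 7.778
Scene sample variance s_s^2 = 0.082292
Suspect sample variance s_c^2 = 0.23527
Pooled variance = ((n_s-1)*s_s^2 + (n_c-1)*s_c^2) / (n_s + n_c - 2) = 0.169708
Pooled SD = sqrt(0.169708) = 0.411956
Mean difference = -1.0505
|d| = |-1.0505| / 0.411956 = 2.550

2.550


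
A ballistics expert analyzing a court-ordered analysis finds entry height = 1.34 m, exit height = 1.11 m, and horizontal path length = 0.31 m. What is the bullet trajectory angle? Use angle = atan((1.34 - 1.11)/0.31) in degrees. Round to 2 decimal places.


Bullet trajectory angle:
Height difference = 1.34 - 1.11 = 0.23 m
angle = atan(0.23 / 0.31)
angle = atan(0.741935)
angle = 36.57 degrees

36.57


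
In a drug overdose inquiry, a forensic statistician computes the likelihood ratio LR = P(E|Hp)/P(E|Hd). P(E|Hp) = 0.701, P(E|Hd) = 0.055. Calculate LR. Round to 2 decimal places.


Likelihood ratio calculation:
LR = P(E|Hp) / P(E|Hd)
LR = 0.701 / 0.055
LR = 12.75

12.75


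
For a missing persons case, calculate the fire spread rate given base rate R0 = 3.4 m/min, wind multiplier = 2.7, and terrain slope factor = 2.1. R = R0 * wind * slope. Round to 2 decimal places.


Fire spread rate calculation:
R = R0 * wind_factor * slope_factor
= 3.4 * 2.7 * 2.1
= 9.18 * 2.1
= 19.28 m/min

19.28


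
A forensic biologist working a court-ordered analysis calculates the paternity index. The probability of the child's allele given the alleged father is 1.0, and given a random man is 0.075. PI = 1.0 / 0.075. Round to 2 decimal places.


Paternity Index calculation:
PI = P(allele|father) / P(allele|random)
PI = 1.0 / 0.075
PI = 13.33

13.33


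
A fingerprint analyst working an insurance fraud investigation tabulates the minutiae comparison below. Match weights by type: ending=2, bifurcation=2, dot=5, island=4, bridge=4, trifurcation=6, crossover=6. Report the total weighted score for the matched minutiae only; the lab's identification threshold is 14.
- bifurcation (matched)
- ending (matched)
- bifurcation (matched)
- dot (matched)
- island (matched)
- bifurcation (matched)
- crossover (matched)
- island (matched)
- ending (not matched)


Weighted minutiae match score:
  bifurcation: matched, +2 (running total 2)
  ending: matched, +2 (running total 4)
  bifurcation: matched, +2 (running total 6)
  dot: matched, +5 (running total 11)
  island: matched, +4 (running total 15)
  bifurcation: matched, +2 (running total 17)
  crossover: matched, +6 (running total 23)
  island: matched, +4 (running total 27)
  ending: not matched, +0
Total score = 27
Threshold = 14; verdict = identification

27


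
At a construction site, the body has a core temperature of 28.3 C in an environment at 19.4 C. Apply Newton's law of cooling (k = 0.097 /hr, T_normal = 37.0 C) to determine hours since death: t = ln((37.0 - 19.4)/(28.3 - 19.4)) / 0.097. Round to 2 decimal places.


Using Newton's law of cooling:
t = ln((T_normal - T_ambient) / (T_body - T_ambient)) / k
T_normal - T_ambient = 17.6
T_body - T_ambient = 8.9
Ratio = 1.977528
ln(ratio) = 0.681848
t = 0.681848 / 0.097 = 7.03 hours

7.03


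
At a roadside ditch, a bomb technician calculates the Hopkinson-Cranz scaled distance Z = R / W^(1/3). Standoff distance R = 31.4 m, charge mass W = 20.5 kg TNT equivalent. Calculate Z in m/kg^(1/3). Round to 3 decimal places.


Scaled distance calculation:
W^(1/3) = 20.5^(1/3) = 2.736852
Z = R / W^(1/3) = 31.4 / 2.736852
Z = 11.473 m/kg^(1/3)

11.473


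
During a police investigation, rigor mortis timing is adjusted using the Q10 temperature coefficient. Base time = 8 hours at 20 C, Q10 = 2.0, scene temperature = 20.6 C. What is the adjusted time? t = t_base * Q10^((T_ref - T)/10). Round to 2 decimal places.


Rigor mortis time adjustment:
Exponent = (T_ref - T_actual) / 10 = (20 - 20.6) / 10 = -0.06
Q10 factor = 2.0^-0.06 = 0.95926
t_adjusted = 8 * 0.95926 = 7.67 hours

7.67


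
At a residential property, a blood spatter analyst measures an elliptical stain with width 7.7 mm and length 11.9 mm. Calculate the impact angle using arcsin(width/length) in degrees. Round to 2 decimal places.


Blood spatter impact angle calculation:
width / length = 7.7 / 11.9 = 0.647059
angle = arcsin(0.647059)
angle = 40.32 degrees

40.32


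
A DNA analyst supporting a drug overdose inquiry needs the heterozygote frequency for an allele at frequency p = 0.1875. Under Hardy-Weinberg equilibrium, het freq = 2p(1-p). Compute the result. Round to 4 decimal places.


Hardy-Weinberg heterozygote frequency:
q = 1 - p = 1 - 0.1875 = 0.8125
2pq = 2 * 0.1875 * 0.8125 = 0.3047

0.3047


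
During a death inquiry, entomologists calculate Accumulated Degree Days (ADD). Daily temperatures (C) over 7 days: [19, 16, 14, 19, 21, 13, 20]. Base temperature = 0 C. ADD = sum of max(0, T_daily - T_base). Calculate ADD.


Computing ADD day by day:
Day 1: max(0, 19 - 0) = 19
Day 2: max(0, 16 - 0) = 16
Day 3: max(0, 14 - 0) = 14
Day 4: max(0, 19 - 0) = 19
Day 5: max(0, 21 - 0) = 21
Day 6: max(0, 13 - 0) = 13
Day 7: max(0, 20 - 0) = 20
Total ADD = 122

122


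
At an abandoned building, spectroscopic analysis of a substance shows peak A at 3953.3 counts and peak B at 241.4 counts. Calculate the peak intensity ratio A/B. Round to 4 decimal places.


Spectral peak ratio:
Peak A = 3953.3 counts
Peak B = 241.4 counts
Ratio = 3953.3 / 241.4 = 16.3766

16.3766


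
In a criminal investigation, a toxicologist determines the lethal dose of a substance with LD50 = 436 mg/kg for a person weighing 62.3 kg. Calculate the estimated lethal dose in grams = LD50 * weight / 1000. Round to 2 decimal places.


Lethal dose calculation:
Lethal dose = LD50 * body_weight / 1000
= 436 * 62.3 / 1000
= 27162.8 / 1000
= 27.16 g

27.16


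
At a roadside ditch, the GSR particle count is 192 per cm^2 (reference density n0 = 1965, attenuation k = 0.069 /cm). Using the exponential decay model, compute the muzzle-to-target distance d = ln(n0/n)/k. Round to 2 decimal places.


GSR distance calculation:
n0/n = 1965 / 192 = 10.234375
ln(n0/n) = 2.325752
d = 2.325752 / 0.069 = 33.71 cm

33.71


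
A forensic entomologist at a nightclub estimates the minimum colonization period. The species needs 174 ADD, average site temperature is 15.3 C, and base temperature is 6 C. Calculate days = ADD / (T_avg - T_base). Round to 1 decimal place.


Insect development time:
Effective temperature = avg_temp - T_base = 15.3 - 6 = 9.3 C
Days = ADD / effective_temp = 174 / 9.3 = 18.7 days

18.7


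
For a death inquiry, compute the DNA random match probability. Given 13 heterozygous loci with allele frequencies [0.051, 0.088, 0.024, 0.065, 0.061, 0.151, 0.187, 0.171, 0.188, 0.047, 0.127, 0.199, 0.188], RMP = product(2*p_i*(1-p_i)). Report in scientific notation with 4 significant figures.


Computing RMP for 13 loci:
Locus 1: 2 * 0.051 * 0.949 = 0.096798
Locus 2: 2 * 0.088 * 0.912 = 0.160512
Locus 3: 2 * 0.024 * 0.976 = 0.046848
Locus 4: 2 * 0.065 * 0.935 = 0.12155
Locus 5: 2 * 0.061 * 0.939 = 0.114558
Locus 6: 2 * 0.151 * 0.849 = 0.256398
Locus 7: 2 * 0.187 * 0.813 = 0.304062
Locus 8: 2 * 0.171 * 0.829 = 0.283518
Locus 9: 2 * 0.188 * 0.812 = 0.305312
Locus 10: 2 * 0.047 * 0.953 = 0.089582
Locus 11: 2 * 0.127 * 0.873 = 0.221742
Locus 12: 2 * 0.199 * 0.801 = 0.318798
Locus 13: 2 * 0.188 * 0.812 = 0.305312
RMP = 1.322e-10

1.322e-10


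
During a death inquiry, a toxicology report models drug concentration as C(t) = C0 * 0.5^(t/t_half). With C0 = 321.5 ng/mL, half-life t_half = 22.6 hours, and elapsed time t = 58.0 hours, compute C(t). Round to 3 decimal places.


Drug concentration decay:
Number of half-lives = t / t_half = 58.0 / 22.6 = 2.566372
Decay factor = 0.5^2.566372 = 0.16882822
C(t) = 321.5 * 0.16882822 = 54.278 ng/mL

54.278


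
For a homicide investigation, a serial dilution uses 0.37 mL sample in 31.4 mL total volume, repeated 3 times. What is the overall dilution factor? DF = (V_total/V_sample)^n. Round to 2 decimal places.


Dilution factor calculation:
Single dilution = V_total / V_sample = 31.4 / 0.37 ≈ 84.864865
Number of dilutions = 3
Total DF = (31.4 / 0.37)^3 (full precision, rounded at the end) = 611200.60

611200.60


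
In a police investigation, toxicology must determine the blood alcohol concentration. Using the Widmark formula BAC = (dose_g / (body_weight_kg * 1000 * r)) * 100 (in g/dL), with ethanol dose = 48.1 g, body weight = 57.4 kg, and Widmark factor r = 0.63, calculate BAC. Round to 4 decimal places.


Applying the Widmark formula:
BAC = (dose_g / (body_wt * 1000 * r)) * 100
Denominator = 57.4 * 1000 * 0.63 = 36162
BAC = (48.1 / 36162) * 100
BAC = 0.1330 g/dL

0.1330


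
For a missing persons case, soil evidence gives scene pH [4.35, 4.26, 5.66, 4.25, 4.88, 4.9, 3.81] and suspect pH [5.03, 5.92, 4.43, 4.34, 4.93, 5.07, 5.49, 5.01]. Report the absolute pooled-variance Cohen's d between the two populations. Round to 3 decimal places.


Pooled-variance Cohen's d for soil pH comparison:
Scene mean = 32.11 / 7 = 4.587143
Suspect mean = 40.22 / 8 = 5.0275
Scene sample variance s_s^2 = 0.369257
Suspect sample variance s_c^2 = 0.264536
Pooled variance = ((n_s-1)*s_s^2 + (n_c-1)*s_c^2) / (n_s + n_c - 2) = 0.312869
Pooled SD = sqrt(0.312869) = 0.559347
Mean difference = -0.440357
|d| = |-0.440357| / 0.559347 = 0.787

0.787


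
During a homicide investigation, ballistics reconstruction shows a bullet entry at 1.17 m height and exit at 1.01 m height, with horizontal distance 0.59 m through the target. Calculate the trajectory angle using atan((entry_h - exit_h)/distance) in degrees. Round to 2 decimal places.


Bullet trajectory angle:
Height difference = 1.17 - 1.01 = 0.16 m
angle = atan(0.16 / 0.59)
angle = atan(0.271186)
angle = 15.17 degrees

15.17


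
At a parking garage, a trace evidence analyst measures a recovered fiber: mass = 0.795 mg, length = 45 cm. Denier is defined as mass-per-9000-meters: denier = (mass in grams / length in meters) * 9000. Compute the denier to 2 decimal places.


Denier calculation:
Mass in grams = 0.795 mg / 1000 = 0.000795 g
Length in meters = 45 cm / 100 = 0.45 m
Linear density = mass / length = 0.000795 / 0.45 = 0.00176667 g/m
Denier = (g/m) * 9000 = 0.00176667 * 9000 = 15.90

15.90


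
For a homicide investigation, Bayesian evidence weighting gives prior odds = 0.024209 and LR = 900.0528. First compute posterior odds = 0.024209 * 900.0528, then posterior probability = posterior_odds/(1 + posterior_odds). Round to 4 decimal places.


Bayesian evidence evaluation:
Posterior odds = prior_odds * LR = 0.024209 * 900.0528 = 21.78938
Posterior probability = posterior_odds / (1 + posterior_odds)
= 21.78938 / (1 + 21.78938)
= 21.78938 / 22.78938
= 0.9561

0.9561


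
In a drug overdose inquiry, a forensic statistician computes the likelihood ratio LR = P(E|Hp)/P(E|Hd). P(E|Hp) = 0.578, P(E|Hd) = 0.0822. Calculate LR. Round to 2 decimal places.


Likelihood ratio calculation:
LR = P(E|Hp) / P(E|Hd)
LR = 0.578 / 0.0822
LR = 7.03

7.03


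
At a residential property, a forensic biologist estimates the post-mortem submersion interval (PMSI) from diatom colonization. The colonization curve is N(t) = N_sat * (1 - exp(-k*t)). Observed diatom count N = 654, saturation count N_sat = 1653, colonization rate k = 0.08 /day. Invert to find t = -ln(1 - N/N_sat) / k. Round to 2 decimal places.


PMSI from diatom colonization curve:
N / N_sat = 654 / 1653 = 0.395644
1 - N/N_sat = 0.604356
ln(1 - N/N_sat) = -0.503592
t = -ln(1 - N/N_sat) / k = -(-0.503592) / 0.08 = 6.29 days

6.29


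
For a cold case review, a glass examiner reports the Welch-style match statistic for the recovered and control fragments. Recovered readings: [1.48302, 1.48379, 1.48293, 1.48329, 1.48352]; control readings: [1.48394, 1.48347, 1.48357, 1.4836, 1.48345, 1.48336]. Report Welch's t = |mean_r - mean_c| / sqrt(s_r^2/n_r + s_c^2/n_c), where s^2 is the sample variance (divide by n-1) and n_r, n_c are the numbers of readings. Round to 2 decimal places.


Welch's t-criterion for glass RI comparison:
Recovered mean = sum / n_r = 7.41655 / 5 = 1.48331
Control mean = sum / n_c = 8.90139 / 6 = 1.483565
Recovered sample variance s_r^2 = 1.2585e-07
Control sample variance s_c^2 = 4.123e-08
Welch SE (unpooled) = sqrt(s_r^2/n_r + s_c^2/n_c) = sqrt(2.517e-08 + 6.87167e-09) = sqrt(3.20417e-08) = 0.000179002
|mean_r - mean_c| = 0.000255
t = 0.000255 / 0.000179002 = 1.42

1.42


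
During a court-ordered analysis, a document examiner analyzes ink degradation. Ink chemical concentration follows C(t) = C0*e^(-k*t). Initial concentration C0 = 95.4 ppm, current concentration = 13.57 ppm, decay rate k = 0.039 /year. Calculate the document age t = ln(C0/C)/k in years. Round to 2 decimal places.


Document age estimation:
C0/C = 95.4 / 13.57 = 7.030214
ln(C0/C) = 1.950217
t = 1.950217 / 0.039 = 50.01 years

50.01


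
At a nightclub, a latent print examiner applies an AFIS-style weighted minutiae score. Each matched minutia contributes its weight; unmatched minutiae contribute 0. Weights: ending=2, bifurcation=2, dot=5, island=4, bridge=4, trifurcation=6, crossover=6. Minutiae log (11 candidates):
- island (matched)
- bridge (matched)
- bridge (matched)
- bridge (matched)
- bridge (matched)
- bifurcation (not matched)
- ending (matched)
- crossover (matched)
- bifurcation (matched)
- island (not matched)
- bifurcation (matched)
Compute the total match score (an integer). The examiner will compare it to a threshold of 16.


Weighted minutiae match score:
  island: matched, +4 (running total 4)
  bridge: matched, +4 (running total 8)
  bridge: matched, +4 (running total 12)
  bridge: matched, +4 (running total 16)
  bridge: matched, +4 (running total 20)
  bifurcation: not matched, +0
  ending: matched, +2 (running total 22)
  crossover: matched, +6 (running total 28)
  bifurcation: matched, +2 (running total 30)
  island: not matched, +0
  bifurcation: matched, +2 (running total 32)
Total score = 32
Threshold = 16; verdict = identification

32


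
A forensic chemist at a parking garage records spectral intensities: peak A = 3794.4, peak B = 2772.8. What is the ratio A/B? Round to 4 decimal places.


Spectral peak ratio:
Peak A = 3794.4 counts
Peak B = 2772.8 counts
Ratio = 3794.4 / 2772.8 = 1.3684

1.3684


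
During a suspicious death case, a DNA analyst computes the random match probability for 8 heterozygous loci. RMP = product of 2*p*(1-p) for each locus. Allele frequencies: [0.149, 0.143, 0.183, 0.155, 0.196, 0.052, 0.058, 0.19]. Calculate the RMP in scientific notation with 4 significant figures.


Computing RMP for 8 loci:
Locus 1: 2 * 0.149 * 0.851 = 0.253598
Locus 2: 2 * 0.143 * 0.857 = 0.245102
Locus 3: 2 * 0.183 * 0.817 = 0.299022
Locus 4: 2 * 0.155 * 0.845 = 0.26195
Locus 5: 2 * 0.196 * 0.804 = 0.315168
Locus 6: 2 * 0.052 * 0.948 = 0.098592
Locus 7: 2 * 0.058 * 0.942 = 0.109272
Locus 8: 2 * 0.19 * 0.81 = 0.3078
RMP = 5.088e-06

5.088e-06
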